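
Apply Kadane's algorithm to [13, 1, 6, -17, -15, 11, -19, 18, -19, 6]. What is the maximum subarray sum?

Using Kadane's algorithm on [13, 1, 6, -17, -15, 11, -19, 18, -19, 6]:

Scanning through the array:
Position 1 (value 1): max_ending_here = 14, max_so_far = 14
Position 2 (value 6): max_ending_here = 20, max_so_far = 20
Position 3 (value -17): max_ending_here = 3, max_so_far = 20
Position 4 (value -15): max_ending_here = -12, max_so_far = 20
Position 5 (value 11): max_ending_here = 11, max_so_far = 20
Position 6 (value -19): max_ending_here = -8, max_so_far = 20
Position 7 (value 18): max_ending_here = 18, max_so_far = 20
Position 8 (value -19): max_ending_here = -1, max_so_far = 20
Position 9 (value 6): max_ending_here = 6, max_so_far = 20

Maximum subarray: [13, 1, 6]
Maximum sum: 20

The maximum subarray is [13, 1, 6] with sum 20. This subarray runs from index 0 to index 2.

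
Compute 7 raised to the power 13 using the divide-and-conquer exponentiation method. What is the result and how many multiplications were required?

Computing 7^13 by squaring (build up from 7^1; each line after the first costs one multiplication):

7^1 = 7
7^2 = (7^1)^2 = 7^2 = 49
7^3 = 7 * 7^2 = 7 * 49 = 343
7^6 = (7^3)^2 = 343^2 = 117649
7^12 = (7^6)^2 = 117649^2 = 13841287201
7^13 = 7 * 7^12 = 7 * 13841287201 = 96889010407

Result: 96889010407
Multiplications needed: 5 (5 lines after 7^1)

7^13 = 96889010407. Using exponentiation by squaring, this requires 5 multiplications. The key idea: if the exponent is even, square the half-power; if odd, multiply by the base once.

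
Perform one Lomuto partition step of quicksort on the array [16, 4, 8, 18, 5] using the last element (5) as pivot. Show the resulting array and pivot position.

Lomuto partition with pivot = 5:

Initial array: [16, 4, 8, 18, 5]

arr[0]=16 > 5: no swap
arr[1]=4 <= 5: swap with position 0, array becomes [4, 16, 8, 18, 5]
arr[2]=8 > 5: no swap
arr[3]=18 > 5: no swap

Place pivot at position 1: [4, 5, 8, 18, 16]
Pivot position: 1

After partitioning with pivot 5, the array becomes [4, 5, 8, 18, 16]. The pivot is placed at index 1. All elements to the left of the pivot are <= 5, and all elements to the right are > 5.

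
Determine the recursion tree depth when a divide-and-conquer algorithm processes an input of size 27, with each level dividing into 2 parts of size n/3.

For divide and conquer with division factor 3:

Problem sizes at each level:
Level 0: 27
Level 1: 9
Level 2: 3
Level 3: 1

The root is level 0 and the size-1 base case is level 3 (the tree spans levels 0 through 3, i.e. 4 levels counting the root), so the depth is the number of divisions: log_3(27) = 3

The recursion tree depth is log_3(27) = 3. At each level, the problem size is divided by 3, so it takes 3 divisions to reduce to a base case of size 1. The algorithm makes 2 recursive calls at each level.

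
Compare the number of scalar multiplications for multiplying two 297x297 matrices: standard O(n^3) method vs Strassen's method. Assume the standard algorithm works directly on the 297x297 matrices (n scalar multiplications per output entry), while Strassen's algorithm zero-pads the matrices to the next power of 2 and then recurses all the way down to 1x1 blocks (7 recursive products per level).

Matrix multiplication for 297x297 matrices:

Strassen's algorithm requires power-of-2 dimensions. Pad 297x297 to 512x512 (next power of 2).

Standard algorithm: 297^3 = 26198073 multiplications
Strassen's algorithm: 7^(log2(512)) = 7^9 = 40353607 multiplications
Difference: 26198073 - 40353607 = -14155534 (Strassen uses MORE here due to padding overhead — for small or just-over-power-of-2 n, padding can outweigh the per-level savings)

Standard: 26198073 multiplications (297^3). Strassen: 40353607 multiplications (7^9, after padding to 512x512). Strassen reduces 8 recursive multiplications to 7 at each level.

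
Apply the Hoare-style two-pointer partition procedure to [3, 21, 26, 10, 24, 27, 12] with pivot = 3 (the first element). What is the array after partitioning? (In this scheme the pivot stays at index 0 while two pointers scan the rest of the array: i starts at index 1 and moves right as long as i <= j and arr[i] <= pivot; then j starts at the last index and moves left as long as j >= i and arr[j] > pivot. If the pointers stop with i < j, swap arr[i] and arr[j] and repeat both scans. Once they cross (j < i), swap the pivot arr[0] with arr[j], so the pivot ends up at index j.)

Hoare-style two-pointer partition with pivot = 3:

Initial array: [3, 21, 26, 10, 24, 27, 12]

Pointers start at i = 1, j = 6.
i ends at 1, j ends at 0: the pointers have crossed (j < i), so scanning stops.

j = 0, so swapping arr[0] with arr[j] leaves the pivot at position 0: [3, 21, 26, 10, 24, 27, 12]
Pivot position: 0

After partitioning with pivot 3, the array becomes [3, 21, 26, 10, 24, 27, 12]. The pivot is placed at index 0. All elements to the left of the pivot are <= 3, and all elements to the right are > 3.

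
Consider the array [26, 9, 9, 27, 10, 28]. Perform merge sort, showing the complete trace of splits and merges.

Merge sort trace:

Split: [26, 9, 9, 27, 10, 28] -> [26, 9, 9] and [27, 10, 28]
  Split: [26, 9, 9] -> [26] and [9, 9]
    Split: [9, 9] -> [9] and [9]
    Merge: [9] + [9] -> [9, 9]
  Merge: [26] + [9, 9] -> [9, 9, 26]
  Split: [27, 10, 28] -> [27] and [10, 28]
    Split: [10, 28] -> [10] and [28]
    Merge: [10] + [28] -> [10, 28]
  Merge: [27] + [10, 28] -> [10, 27, 28]
Merge: [9, 9, 26] + [10, 27, 28] -> [9, 9, 10, 26, 27, 28]

Final sorted array: [9, 9, 10, 26, 27, 28]

The merge sort proceeds by recursively splitting the array and merging sorted halves.
After all merges, the sorted array is [9, 9, 10, 26, 27, 28].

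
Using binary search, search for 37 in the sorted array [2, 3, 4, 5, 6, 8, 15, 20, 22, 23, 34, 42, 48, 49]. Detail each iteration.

Binary search for 37 in [2, 3, 4, 5, 6, 8, 15, 20, 22, 23, 34, 42, 48, 49]:

lo=0, hi=13, mid=6, arr[mid]=15 -> 15 < 37, search right half
lo=7, hi=13, mid=10, arr[mid]=34 -> 34 < 37, search right half
lo=11, hi=13, mid=12, arr[mid]=48 -> 48 > 37, search left half
lo=11, hi=11, mid=11, arr[mid]=42 -> 42 > 37, search left half
lo=11 > hi=10, target 37 not found

Binary search determines that 37 is not in the array after 4 comparisons. The search space was exhausted without finding the target.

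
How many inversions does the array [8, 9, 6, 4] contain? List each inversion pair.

Finding inversions in [8, 9, 6, 4]:

(0, 2): arr[0]=8 > arr[2]=6
(0, 3): arr[0]=8 > arr[3]=4
(1, 2): arr[1]=9 > arr[2]=6
(1, 3): arr[1]=9 > arr[3]=4
(2, 3): arr[2]=6 > arr[3]=4

Total inversions: 5

The array has 5 inversion(s): (0,2), (0,3), (1,2), (1,3), (2,3). Each pair (i,j) satisfies i < j and arr[i] > arr[j].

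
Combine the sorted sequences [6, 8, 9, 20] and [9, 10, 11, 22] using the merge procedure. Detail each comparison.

Merging process:

Compare 6 vs 9: take 6 from left. Merged: [6]
Compare 8 vs 9: take 8 from left. Merged: [6, 8]
Compare 9 vs 9: take 9 from left. Merged: [6, 8, 9]
Compare 20 vs 9: take 9 from right. Merged: [6, 8, 9, 9]
Compare 20 vs 10: take 10 from right. Merged: [6, 8, 9, 9, 10]
Compare 20 vs 11: take 11 from right. Merged: [6, 8, 9, 9, 10, 11]
Compare 20 vs 22: take 20 from left. Merged: [6, 8, 9, 9, 10, 11, 20]
Append remaining from right: [22]. Merged: [6, 8, 9, 9, 10, 11, 20, 22]

Final merged array: [6, 8, 9, 9, 10, 11, 20, 22]
Total comparisons: 7

The merged array is [6, 8, 9, 9, 10, 11, 20, 22], requiring 7 comparisons. The merge step runs in O(n) time where n is the total number of elements.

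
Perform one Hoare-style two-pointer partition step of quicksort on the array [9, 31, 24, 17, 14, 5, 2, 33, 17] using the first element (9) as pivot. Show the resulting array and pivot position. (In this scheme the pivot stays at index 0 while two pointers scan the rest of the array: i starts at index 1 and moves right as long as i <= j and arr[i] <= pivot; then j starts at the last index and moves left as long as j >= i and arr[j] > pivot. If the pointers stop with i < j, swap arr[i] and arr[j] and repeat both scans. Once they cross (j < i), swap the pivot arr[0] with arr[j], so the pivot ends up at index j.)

Hoare-style two-pointer partition with pivot = 9:

Initial array: [9, 31, 24, 17, 14, 5, 2, 33, 17]

Pointers start at i = 1, j = 8.
i stops at index 1 (arr[1]=31 > 9), j stops at index 6 (arr[6]=2 <= 9): swap arr[1] and arr[6], array becomes [9, 2, 24, 17, 14, 5, 31, 33, 17]
i stops at index 2 (arr[2]=24 > 9), j stops at index 5 (arr[5]=5 <= 9): swap arr[2] and arr[5], array becomes [9, 2, 5, 17, 14, 24, 31, 33, 17]
i ends at 3, j ends at 2: the pointers have crossed (j < i), so scanning stops.

Swap pivot arr[0] with arr[2] to place pivot at position 2: [5, 2, 9, 17, 14, 24, 31, 33, 17]
Pivot position: 2

After partitioning with pivot 9, the array becomes [5, 2, 9, 17, 14, 24, 31, 33, 17]. The pivot is placed at index 2. All elements to the left of the pivot are <= 9, and all elements to the right are > 9.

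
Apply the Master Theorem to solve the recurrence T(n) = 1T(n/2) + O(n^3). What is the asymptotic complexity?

Master Theorem for T(n) = 1T(n/2) + O(n^3):

a = 1, b = 2, c = 3
log_b(a) = log_2(1) = 0.0000

Case 3: c = 3 > log_2(1) = 0.0000
T(n) = O(n^3) = O(n^3)

For T(n) = 1T(n/2) + O(n^3): log_2(1) = 0.0000. This is Case 3 of the Master Theorem (c > log_b(a), work dominated by root), giving O(n^3).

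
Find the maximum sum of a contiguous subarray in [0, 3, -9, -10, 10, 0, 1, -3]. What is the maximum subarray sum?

Using Kadane's algorithm on [0, 3, -9, -10, 10, 0, 1, -3]:

Scanning through the array:
Position 1 (value 3): max_ending_here = 3, max_so_far = 3
Position 2 (value -9): max_ending_here = -6, max_so_far = 3
Position 3 (value -10): max_ending_here = -10, max_so_far = 3
Position 4 (value 10): max_ending_here = 10, max_so_far = 10
Position 5 (value 0): max_ending_here = 10, max_so_far = 10
Position 6 (value 1): max_ending_here = 11, max_so_far = 11
Position 7 (value -3): max_ending_here = 8, max_so_far = 11

Maximum subarray: [10, 0, 1]
Maximum sum: 11

The maximum subarray is [10, 0, 1] with sum 11. This subarray runs from index 4 to index 6.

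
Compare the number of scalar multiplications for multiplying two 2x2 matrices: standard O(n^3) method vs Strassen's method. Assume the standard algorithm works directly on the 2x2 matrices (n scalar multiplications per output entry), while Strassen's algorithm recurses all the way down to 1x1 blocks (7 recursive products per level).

Matrix multiplication for 2x2 matrices:

Standard algorithm: 2^3 = 8 multiplications
Strassen's algorithm: 7^(log2(2)) = 7^1 = 7 multiplications
Savings: 8 - 7 = 1 multiplications

Standard: 8 multiplications (2^3). Strassen: 7 multiplications (7^1). Strassen reduces 8 recursive multiplications to 7 at each level.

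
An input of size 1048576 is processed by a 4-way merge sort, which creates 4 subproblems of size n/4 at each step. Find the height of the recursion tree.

For divide and conquer with division factor 4:

Problem sizes at each level:
Level 0: 1048576
Level 1: 262144
Level 2: 65536
Level 3: 16384
Level 4: 4096
Level 5: 1024
Level 6: 256
Level 7: 64
Level 8: 16
Level 9: 4
Level 10: 1

The root is level 0 and the size-1 base case is level 10 (the tree spans levels 0 through 10, i.e. 11 levels counting the root), so the depth is the number of divisions: log_4(1048576) = 10

The recursion tree depth is log_4(1048576) = 10. At each level, the problem size is divided by 4, so it takes 10 divisions to reduce to a base case of size 1. The algorithm makes 4 recursive calls at each level.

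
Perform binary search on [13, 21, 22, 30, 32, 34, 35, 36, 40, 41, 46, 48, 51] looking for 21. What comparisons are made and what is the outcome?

Binary search for 21 in [13, 21, 22, 30, 32, 34, 35, 36, 40, 41, 46, 48, 51]:

lo=0, hi=12, mid=6, arr[mid]=35 -> 35 > 21, search left half
lo=0, hi=5, mid=2, arr[mid]=22 -> 22 > 21, search left half
lo=0, hi=1, mid=0, arr[mid]=13 -> 13 < 21, search right half
lo=1, hi=1, mid=1, arr[mid]=21 -> Found target at index 1!

Binary search finds 21 at index 1 after 4 comparisons. The search repeatedly halves the search space by comparing with the middle element.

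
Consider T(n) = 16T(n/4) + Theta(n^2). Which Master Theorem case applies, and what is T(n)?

Master Theorem for T(n) = 16T(n/4) + O(n^2):

a = 16, b = 4, c = 2
log_b(a) = log_4(16) = 2.0000

Case 2: c = 2 = log_4(16) = 2.0000
T(n) = O(n^2 log n) = O(n^2 log n)

For T(n) = 16T(n/4) + O(n^2): log_4(16) = 2.0000. This is Case 2 of the Master Theorem (c = log_b(a), equal work at all levels), giving O(n^2 log n).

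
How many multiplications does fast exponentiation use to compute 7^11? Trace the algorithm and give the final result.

Computing 7^11 by squaring (build up from 7^1; each line after the first costs one multiplication):

7^1 = 7
7^2 = (7^1)^2 = 7^2 = 49
7^4 = (7^2)^2 = 49^2 = 2401
7^5 = 7 * 7^4 = 7 * 2401 = 16807
7^10 = (7^5)^2 = 16807^2 = 282475249
7^11 = 7 * 7^10 = 7 * 282475249 = 1977326743

Result: 1977326743
Multiplications needed: 5 (5 lines after 7^1)

7^11 = 1977326743. Using exponentiation by squaring, this requires 5 multiplications. The key idea: if the exponent is even, square the half-power; if odd, multiply by the base once.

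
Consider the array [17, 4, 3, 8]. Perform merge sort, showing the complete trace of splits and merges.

Merge sort trace:

Split: [17, 4, 3, 8] -> [17, 4] and [3, 8]
  Split: [17, 4] -> [17] and [4]
  Merge: [17] + [4] -> [4, 17]
  Split: [3, 8] -> [3] and [8]
  Merge: [3] + [8] -> [3, 8]
Merge: [4, 17] + [3, 8] -> [3, 4, 8, 17]

Final sorted array: [3, 4, 8, 17]

The merge sort proceeds by recursively splitting the array and merging sorted halves.
After all merges, the sorted array is [3, 4, 8, 17].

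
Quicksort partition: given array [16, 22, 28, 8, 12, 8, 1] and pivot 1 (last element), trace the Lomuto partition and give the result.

Lomuto partition with pivot = 1:

Initial array: [16, 22, 28, 8, 12, 8, 1]

arr[0]=16 > 1: no swap
arr[1]=22 > 1: no swap
arr[2]=28 > 1: no swap
arr[3]=8 > 1: no swap
arr[4]=12 > 1: no swap
arr[5]=8 > 1: no swap

Place pivot at position 0: [1, 22, 28, 8, 12, 8, 16]
Pivot position: 0

After partitioning with pivot 1, the array becomes [1, 22, 28, 8, 12, 8, 16]. The pivot is placed at index 0. All elements to the left of the pivot are <= 1, and all elements to the right are > 1.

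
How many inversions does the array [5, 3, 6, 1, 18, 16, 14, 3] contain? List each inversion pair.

Finding inversions in [5, 3, 6, 1, 18, 16, 14, 3]:

(0, 1): arr[0]=5 > arr[1]=3
(0, 3): arr[0]=5 > arr[3]=1
(0, 7): arr[0]=5 > arr[7]=3
(1, 3): arr[1]=3 > arr[3]=1
(2, 3): arr[2]=6 > arr[3]=1
(2, 7): arr[2]=6 > arr[7]=3
(4, 5): arr[4]=18 > arr[5]=16
(4, 6): arr[4]=18 > arr[6]=14
(4, 7): arr[4]=18 > arr[7]=3
(5, 6): arr[5]=16 > arr[6]=14
(5, 7): arr[5]=16 > arr[7]=3
(6, 7): arr[6]=14 > arr[7]=3

Total inversions: 12

The array has 12 inversion(s): (0,1), (0,3), (0,7), (1,3), (2,3), (2,7), (4,5), (4,6), (4,7), (5,6), (5,7), (6,7). Each pair (i,j) satisfies i < j and arr[i] > arr[j].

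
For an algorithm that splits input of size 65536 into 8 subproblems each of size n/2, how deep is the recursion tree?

For divide and conquer with division factor 2:

Problem sizes at each level:
Level 0: 65536
Level 1: 32768
Level 2: 16384
Level 3: 8192
Level 4: 4096
Level 5: 2048
Level 6: 1024
Level 7: 512
Level 8: 256
Level 9: 128
Level 10: 64
Level 11: 32
Level 12: 16
Level 13: 8
Level 14: 4
Level 15: 2
Level 16: 1

The root is level 0 and the size-1 base case is level 16 (the tree spans levels 0 through 16, i.e. 17 levels counting the root), so the depth is the number of divisions: log_2(65536) = 16

The recursion tree depth is log_2(65536) = 16. At each level, the problem size is divided by 2, so it takes 16 divisions to reduce to a base case of size 1. The algorithm makes 8 recursive calls at each level.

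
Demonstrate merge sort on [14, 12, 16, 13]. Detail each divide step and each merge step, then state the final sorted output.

Merge sort trace:

Split: [14, 12, 16, 13] -> [14, 12] and [16, 13]
  Split: [14, 12] -> [14] and [12]
  Merge: [14] + [12] -> [12, 14]
  Split: [16, 13] -> [16] and [13]
  Merge: [16] + [13] -> [13, 16]
Merge: [12, 14] + [13, 16] -> [12, 13, 14, 16]

Final sorted array: [12, 13, 14, 16]

The merge sort proceeds by recursively splitting the array and merging sorted halves.
After all merges, the sorted array is [12, 13, 14, 16].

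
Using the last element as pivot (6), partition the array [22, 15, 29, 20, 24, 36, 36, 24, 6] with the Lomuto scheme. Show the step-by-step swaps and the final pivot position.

Lomuto partition with pivot = 6:

Initial array: [22, 15, 29, 20, 24, 36, 36, 24, 6]

arr[0]=22 > 6: no swap
arr[1]=15 > 6: no swap
arr[2]=29 > 6: no swap
arr[3]=20 > 6: no swap
arr[4]=24 > 6: no swap
arr[5]=36 > 6: no swap
arr[6]=36 > 6: no swap
arr[7]=24 > 6: no swap

Place pivot at position 0: [6, 15, 29, 20, 24, 36, 36, 24, 22]
Pivot position: 0

After partitioning with pivot 6, the array becomes [6, 15, 29, 20, 24, 36, 36, 24, 22]. The pivot is placed at index 0. All elements to the left of the pivot are <= 6, and all elements to the right are > 6.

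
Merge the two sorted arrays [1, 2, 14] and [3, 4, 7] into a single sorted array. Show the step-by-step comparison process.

Merging process:

Compare 1 vs 3: take 1 from left. Merged: [1]
Compare 2 vs 3: take 2 from left. Merged: [1, 2]
Compare 14 vs 3: take 3 from right. Merged: [1, 2, 3]
Compare 14 vs 4: take 4 from right. Merged: [1, 2, 3, 4]
Compare 14 vs 7: take 7 from right. Merged: [1, 2, 3, 4, 7]
Append remaining from left: [14]. Merged: [1, 2, 3, 4, 7, 14]

Final merged array: [1, 2, 3, 4, 7, 14]
Total comparisons: 5

The merged array is [1, 2, 3, 4, 7, 14], requiring 5 comparisons. The merge step runs in O(n) time where n is the total number of elements.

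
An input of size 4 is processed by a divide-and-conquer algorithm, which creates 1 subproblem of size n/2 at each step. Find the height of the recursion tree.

For divide and conquer with division factor 2:

Problem sizes at each level:
Level 0: 4
Level 1: 2
Level 2: 1

The root is level 0 and the size-1 base case is level 2 (the tree spans levels 0 through 2, i.e. 3 levels counting the root), so the depth is the number of divisions: log_2(4) = 2

The recursion tree depth is log_2(4) = 2. At each level, the problem size is divided by 2, so it takes 2 divisions to reduce to a base case of size 1. The algorithm makes 1 recursive call at each level.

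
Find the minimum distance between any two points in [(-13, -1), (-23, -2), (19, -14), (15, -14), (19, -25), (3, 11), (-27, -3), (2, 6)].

Computing all pairwise distances among 8 points:

d((-13, -1), (-23, -2)) = 10.0499
d((-13, -1), (19, -14)) = 34.5398
d((-13, -1), (15, -14)) = 30.8707
d((-13, -1), (19, -25)) = 40.0
d((-13, -1), (3, 11)) = 20.0
d((-13, -1), (-27, -3)) = 14.1421
d((-13, -1), (2, 6)) = 16.5529
d((-23, -2), (19, -14)) = 43.6807
d((-23, -2), (15, -14)) = 39.8497
d((-23, -2), (19, -25)) = 47.8853
d((-23, -2), (3, 11)) = 29.0689
d((-23, -2), (-27, -3)) = 4.1231
d((-23, -2), (2, 6)) = 26.2488
d((19, -14), (15, -14)) = 4.0 <-- minimum
d((19, -14), (19, -25)) = 11.0
d((19, -14), (3, 11)) = 29.6816
d((19, -14), (-27, -3)) = 47.2969
d((19, -14), (2, 6)) = 26.2488
d((15, -14), (19, -25)) = 11.7047
d((15, -14), (3, 11)) = 27.7308
d((15, -14), (-27, -3)) = 43.4166
d((15, -14), (2, 6)) = 23.8537
d((19, -25), (3, 11)) = 39.3954
d((19, -25), (-27, -3)) = 50.9902
d((19, -25), (2, 6)) = 35.3553
d((3, 11), (-27, -3)) = 33.1059
d((3, 11), (2, 6)) = 5.099
d((-27, -3), (2, 6)) = 30.3645

Closest pair: (19, -14) and (15, -14) with distance 4.0

The closest pair is (19, -14) and (15, -14) with Euclidean distance 4.0. For 8 points, brute-force pairwise comparison is shown above. For large n, the divide-and-conquer algorithm (sort by x, recurse on halves, check the dividing strip) achieves O(n log n).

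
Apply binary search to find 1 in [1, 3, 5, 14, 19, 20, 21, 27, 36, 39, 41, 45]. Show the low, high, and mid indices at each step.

Binary search for 1 in [1, 3, 5, 14, 19, 20, 21, 27, 36, 39, 41, 45]:

lo=0, hi=11, mid=5, arr[mid]=20 -> 20 > 1, search left half
lo=0, hi=4, mid=2, arr[mid]=5 -> 5 > 1, search left half
lo=0, hi=1, mid=0, arr[mid]=1 -> Found target at index 0!

Binary search finds 1 at index 0 after 3 comparisons. The search repeatedly halves the search space by comparing with the middle element.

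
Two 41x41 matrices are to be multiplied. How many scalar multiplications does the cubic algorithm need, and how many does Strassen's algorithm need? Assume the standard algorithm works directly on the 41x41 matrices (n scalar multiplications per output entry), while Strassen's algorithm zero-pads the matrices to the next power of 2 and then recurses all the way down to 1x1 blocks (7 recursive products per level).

Matrix multiplication for 41x41 matrices:

Strassen's algorithm requires power-of-2 dimensions. Pad 41x41 to 64x64 (next power of 2).

Standard algorithm: 41^3 = 68921 multiplications
Strassen's algorithm: 7^(log2(64)) = 7^6 = 117649 multiplications
Difference: 68921 - 117649 = -48728 (Strassen uses MORE here due to padding overhead — for small or just-over-power-of-2 n, padding can outweigh the per-level savings)

Standard: 68921 multiplications (41^3). Strassen: 117649 multiplications (7^6, after padding to 64x64). Strassen reduces 8 recursive multiplications to 7 at each level.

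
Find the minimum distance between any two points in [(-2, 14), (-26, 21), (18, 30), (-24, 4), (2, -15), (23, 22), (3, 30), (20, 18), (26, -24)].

Computing all pairwise distances among 9 points:

d((-2, 14), (-26, 21)) = 25.0
d((-2, 14), (18, 30)) = 25.6125
d((-2, 14), (-24, 4)) = 24.1661
d((-2, 14), (2, -15)) = 29.2746
d((-2, 14), (23, 22)) = 26.2488
d((-2, 14), (3, 30)) = 16.7631
d((-2, 14), (20, 18)) = 22.3607
d((-2, 14), (26, -24)) = 47.2017
d((-26, 21), (18, 30)) = 44.911
d((-26, 21), (-24, 4)) = 17.1172
d((-26, 21), (2, -15)) = 45.607
d((-26, 21), (23, 22)) = 49.0102
d((-26, 21), (3, 30)) = 30.3645
d((-26, 21), (20, 18)) = 46.0977
d((-26, 21), (26, -24)) = 68.7677
d((18, 30), (-24, 4)) = 49.3964
d((18, 30), (2, -15)) = 47.7598
d((18, 30), (23, 22)) = 9.434
d((18, 30), (3, 30)) = 15.0
d((18, 30), (20, 18)) = 12.1655
d((18, 30), (26, -24)) = 54.5894
d((-24, 4), (2, -15)) = 32.2025
d((-24, 4), (23, 22)) = 50.3289
d((-24, 4), (3, 30)) = 37.4833
d((-24, 4), (20, 18)) = 46.1736
d((-24, 4), (26, -24)) = 57.3062
d((2, -15), (23, 22)) = 42.5441
d((2, -15), (3, 30)) = 45.0111
d((2, -15), (20, 18)) = 37.5899
d((2, -15), (26, -24)) = 25.632
d((23, 22), (3, 30)) = 21.5407
d((23, 22), (20, 18)) = 5.0 <-- minimum
d((23, 22), (26, -24)) = 46.0977
d((3, 30), (20, 18)) = 20.8087
d((3, 30), (26, -24)) = 58.6941
d((20, 18), (26, -24)) = 42.4264

Closest pair: (23, 22) and (20, 18) with distance 5.0

The closest pair is (23, 22) and (20, 18) with Euclidean distance 5.0. For 9 points, brute-force pairwise comparison is shown above. For large n, the divide-and-conquer algorithm (sort by x, recurse on halves, check the dividing strip) achieves O(n log n).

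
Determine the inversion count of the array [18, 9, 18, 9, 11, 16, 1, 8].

Finding inversions in [18, 9, 18, 9, 11, 16, 1, 8]:

(0, 1): arr[0]=18 > arr[1]=9
(0, 3): arr[0]=18 > arr[3]=9
(0, 4): arr[0]=18 > arr[4]=11
(0, 5): arr[0]=18 > arr[5]=16
(0, 6): arr[0]=18 > arr[6]=1
(0, 7): arr[0]=18 > arr[7]=8
(1, 6): arr[1]=9 > arr[6]=1
(1, 7): arr[1]=9 > arr[7]=8
(2, 3): arr[2]=18 > arr[3]=9
(2, 4): arr[2]=18 > arr[4]=11
(2, 5): arr[2]=18 > arr[5]=16
(2, 6): arr[2]=18 > arr[6]=1
(2, 7): arr[2]=18 > arr[7]=8
(3, 6): arr[3]=9 > arr[6]=1
(3, 7): arr[3]=9 > arr[7]=8
(4, 6): arr[4]=11 > arr[6]=1
(4, 7): arr[4]=11 > arr[7]=8
(5, 6): arr[5]=16 > arr[6]=1
(5, 7): arr[5]=16 > arr[7]=8

Total inversions: 19

The array has 19 inversion(s): (0,1), (0,3), (0,4), (0,5), (0,6), (0,7), (1,6), (1,7), (2,3), (2,4), (2,5), (2,6), (2,7), (3,6), (3,7), (4,6), (4,7), (5,6), (5,7). Each pair (i,j) satisfies i < j and arr[i] > arr[j].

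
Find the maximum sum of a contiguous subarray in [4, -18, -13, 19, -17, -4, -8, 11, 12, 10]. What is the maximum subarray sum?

Using Kadane's algorithm on [4, -18, -13, 19, -17, -4, -8, 11, 12, 10]:

Scanning through the array:
Position 1 (value -18): max_ending_here = -14, max_so_far = 4
Position 2 (value -13): max_ending_here = -13, max_so_far = 4
Position 3 (value 19): max_ending_here = 19, max_so_far = 19
Position 4 (value -17): max_ending_here = 2, max_so_far = 19
Position 5 (value -4): max_ending_here = -2, max_so_far = 19
Position 6 (value -8): max_ending_here = -8, max_so_far = 19
Position 7 (value 11): max_ending_here = 11, max_so_far = 19
Position 8 (value 12): max_ending_here = 23, max_so_far = 23
Position 9 (value 10): max_ending_here = 33, max_so_far = 33

Maximum subarray: [11, 12, 10]
Maximum sum: 33

The maximum subarray is [11, 12, 10] with sum 33. This subarray runs from index 7 to index 9.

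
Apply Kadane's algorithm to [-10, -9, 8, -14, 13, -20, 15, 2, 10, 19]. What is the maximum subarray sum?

Using Kadane's algorithm on [-10, -9, 8, -14, 13, -20, 15, 2, 10, 19]:

Scanning through the array:
Position 1 (value -9): max_ending_here = -9, max_so_far = -9
Position 2 (value 8): max_ending_here = 8, max_so_far = 8
Position 3 (value -14): max_ending_here = -6, max_so_far = 8
Position 4 (value 13): max_ending_here = 13, max_so_far = 13
Position 5 (value -20): max_ending_here = -7, max_so_far = 13
Position 6 (value 15): max_ending_here = 15, max_so_far = 15
Position 7 (value 2): max_ending_here = 17, max_so_far = 17
Position 8 (value 10): max_ending_here = 27, max_so_far = 27
Position 9 (value 19): max_ending_here = 46, max_so_far = 46

Maximum subarray: [15, 2, 10, 19]
Maximum sum: 46

The maximum subarray is [15, 2, 10, 19] with sum 46. This subarray runs from index 6 to index 9.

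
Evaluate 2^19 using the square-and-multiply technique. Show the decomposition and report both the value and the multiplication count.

Computing 2^19 by squaring (build up from 2^1; each line after the first costs one multiplication):

2^1 = 2
2^2 = (2^1)^2 = 2^2 = 4
2^4 = (2^2)^2 = 4^2 = 16
2^8 = (2^4)^2 = 16^2 = 256
2^9 = 2 * 2^8 = 2 * 256 = 512
2^18 = (2^9)^2 = 512^2 = 262144
2^19 = 2 * 2^18 = 2 * 262144 = 524288

Result: 524288
Multiplications needed: 6 (6 lines after 2^1)

2^19 = 524288. Using exponentiation by squaring, this requires 6 multiplications. The key idea: if the exponent is even, square the half-power; if odd, multiply by the base once.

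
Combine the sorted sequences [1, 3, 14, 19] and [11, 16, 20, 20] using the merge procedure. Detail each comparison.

Merging process:

Compare 1 vs 11: take 1 from left. Merged: [1]
Compare 3 vs 11: take 3 from left. Merged: [1, 3]
Compare 14 vs 11: take 11 from right. Merged: [1, 3, 11]
Compare 14 vs 16: take 14 from left. Merged: [1, 3, 11, 14]
Compare 19 vs 16: take 16 from right. Merged: [1, 3, 11, 14, 16]
Compare 19 vs 20: take 19 from left. Merged: [1, 3, 11, 14, 16, 19]
Append remaining from right: [20, 20]. Merged: [1, 3, 11, 14, 16, 19, 20, 20]

Final merged array: [1, 3, 11, 14, 16, 19, 20, 20]
Total comparisons: 6

The merged array is [1, 3, 11, 14, 16, 19, 20, 20], requiring 6 comparisons. The merge step runs in O(n) time where n is the total number of elements.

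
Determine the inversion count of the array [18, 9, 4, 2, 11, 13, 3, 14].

Finding inversions in [18, 9, 4, 2, 11, 13, 3, 14]:

(0, 1): arr[0]=18 > arr[1]=9
(0, 2): arr[0]=18 > arr[2]=4
(0, 3): arr[0]=18 > arr[3]=2
(0, 4): arr[0]=18 > arr[4]=11
(0, 5): arr[0]=18 > arr[5]=13
(0, 6): arr[0]=18 > arr[6]=3
(0, 7): arr[0]=18 > arr[7]=14
(1, 2): arr[1]=9 > arr[2]=4
(1, 3): arr[1]=9 > arr[3]=2
(1, 6): arr[1]=9 > arr[6]=3
(2, 3): arr[2]=4 > arr[3]=2
(2, 6): arr[2]=4 > arr[6]=3
(4, 6): arr[4]=11 > arr[6]=3
(5, 6): arr[5]=13 > arr[6]=3

Total inversions: 14

The array has 14 inversion(s): (0,1), (0,2), (0,3), (0,4), (0,5), (0,6), (0,7), (1,2), (1,3), (1,6), (2,3), (2,6), (4,6), (5,6). Each pair (i,j) satisfies i < j and arr[i] > arr[j].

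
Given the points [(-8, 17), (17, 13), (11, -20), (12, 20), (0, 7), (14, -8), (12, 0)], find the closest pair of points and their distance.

Computing all pairwise distances among 7 points:

d((-8, 17), (17, 13)) = 25.318
d((-8, 17), (11, -20)) = 41.5933
d((-8, 17), (12, 20)) = 20.2237
d((-8, 17), (0, 7)) = 12.8062
d((-8, 17), (14, -8)) = 33.3017
d((-8, 17), (12, 0)) = 26.2488
d((17, 13), (11, -20)) = 33.541
d((17, 13), (12, 20)) = 8.6023
d((17, 13), (0, 7)) = 18.0278
d((17, 13), (14, -8)) = 21.2132
d((17, 13), (12, 0)) = 13.9284
d((11, -20), (12, 20)) = 40.0125
d((11, -20), (0, 7)) = 29.1548
d((11, -20), (14, -8)) = 12.3693
d((11, -20), (12, 0)) = 20.025
d((12, 20), (0, 7)) = 17.6918
d((12, 20), (14, -8)) = 28.0713
d((12, 20), (12, 0)) = 20.0
d((0, 7), (14, -8)) = 20.5183
d((0, 7), (12, 0)) = 13.8924
d((14, -8), (12, 0)) = 8.2462 <-- minimum

Closest pair: (14, -8) and (12, 0) with distance 8.2462

The closest pair is (14, -8) and (12, 0) with Euclidean distance 8.2462. For 7 points, brute-force pairwise comparison is shown above. For large n, the divide-and-conquer algorithm (sort by x, recurse on halves, check the dividing strip) achieves O(n log n).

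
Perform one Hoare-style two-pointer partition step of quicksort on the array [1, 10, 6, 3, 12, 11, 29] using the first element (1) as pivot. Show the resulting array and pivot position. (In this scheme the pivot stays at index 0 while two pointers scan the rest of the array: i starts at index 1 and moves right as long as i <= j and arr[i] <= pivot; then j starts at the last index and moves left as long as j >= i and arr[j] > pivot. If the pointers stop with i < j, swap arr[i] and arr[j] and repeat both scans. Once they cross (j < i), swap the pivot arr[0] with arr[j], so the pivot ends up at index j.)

Hoare-style two-pointer partition with pivot = 1:

Initial array: [1, 10, 6, 3, 12, 11, 29]

Pointers start at i = 1, j = 6.
i ends at 1, j ends at 0: the pointers have crossed (j < i), so scanning stops.

j = 0, so swapping arr[0] with arr[j] leaves the pivot at position 0: [1, 10, 6, 3, 12, 11, 29]
Pivot position: 0

After partitioning with pivot 1, the array becomes [1, 10, 6, 3, 12, 11, 29]. The pivot is placed at index 0. All elements to the left of the pivot are <= 1, and all elements to the right are > 1.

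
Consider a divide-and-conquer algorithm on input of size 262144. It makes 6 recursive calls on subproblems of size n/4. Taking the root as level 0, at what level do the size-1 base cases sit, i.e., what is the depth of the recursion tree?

For divide and conquer with division factor 4:

Problem sizes at each level:
Level 0: 262144
Level 1: 65536
Level 2: 16384
Level 3: 4096
Level 4: 1024
Level 5: 256
Level 6: 64
Level 7: 16
Level 8: 4
Level 9: 1

The root is level 0 and the size-1 base case is level 9 (the tree spans levels 0 through 9, i.e. 10 levels counting the root), so the depth is the number of divisions: log_4(262144) = 9

The recursion tree depth is log_4(262144) = 9. At each level, the problem size is divided by 4, so it takes 9 divisions to reduce to a base case of size 1. The algorithm makes 6 recursive calls at each level.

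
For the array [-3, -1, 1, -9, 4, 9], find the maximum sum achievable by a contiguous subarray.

Using Kadane's algorithm on [-3, -1, 1, -9, 4, 9]:

Scanning through the array:
Position 1 (value -1): max_ending_here = -1, max_so_far = -1
Position 2 (value 1): max_ending_here = 1, max_so_far = 1
Position 3 (value -9): max_ending_here = -8, max_so_far = 1
Position 4 (value 4): max_ending_here = 4, max_so_far = 4
Position 5 (value 9): max_ending_here = 13, max_so_far = 13

Maximum subarray: [4, 9]
Maximum sum: 13

The maximum subarray is [4, 9] with sum 13. This subarray runs from index 4 to index 5.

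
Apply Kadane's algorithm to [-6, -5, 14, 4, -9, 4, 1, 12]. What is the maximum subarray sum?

Using Kadane's algorithm on [-6, -5, 14, 4, -9, 4, 1, 12]:

Scanning through the array:
Position 1 (value -5): max_ending_here = -5, max_so_far = -5
Position 2 (value 14): max_ending_here = 14, max_so_far = 14
Position 3 (value 4): max_ending_here = 18, max_so_far = 18
Position 4 (value -9): max_ending_here = 9, max_so_far = 18
Position 5 (value 4): max_ending_here = 13, max_so_far = 18
Position 6 (value 1): max_ending_here = 14, max_so_far = 18
Position 7 (value 12): max_ending_here = 26, max_so_far = 26

Maximum subarray: [14, 4, -9, 4, 1, 12]
Maximum sum: 26

The maximum subarray is [14, 4, -9, 4, 1, 12] with sum 26. This subarray runs from index 2 to index 7.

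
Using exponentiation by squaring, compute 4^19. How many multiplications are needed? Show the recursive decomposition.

Computing 4^19 by squaring (build up from 4^1; each line after the first costs one multiplication):

4^1 = 4
4^2 = (4^1)^2 = 4^2 = 16
4^4 = (4^2)^2 = 16^2 = 256
4^8 = (4^4)^2 = 256^2 = 65536
4^9 = 4 * 4^8 = 4 * 65536 = 262144
4^18 = (4^9)^2 = 262144^2 = 68719476736
4^19 = 4 * 4^18 = 4 * 68719476736 = 274877906944

Result: 274877906944
Multiplications needed: 6 (6 lines after 4^1)

4^19 = 274877906944. Using exponentiation by squaring, this requires 6 multiplications. The key idea: if the exponent is even, square the half-power; if odd, multiply by the base once.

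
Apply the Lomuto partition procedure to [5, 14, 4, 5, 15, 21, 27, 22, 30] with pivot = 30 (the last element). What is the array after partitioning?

Lomuto partition with pivot = 30:

Initial array: [5, 14, 4, 5, 15, 21, 27, 22, 30]

arr[0]=5 <= 30: swap with position 0, array becomes [5, 14, 4, 5, 15, 21, 27, 22, 30]
arr[1]=14 <= 30: swap with position 1, array becomes [5, 14, 4, 5, 15, 21, 27, 22, 30]
arr[2]=4 <= 30: swap with position 2, array becomes [5, 14, 4, 5, 15, 21, 27, 22, 30]
arr[3]=5 <= 30: swap with position 3, array becomes [5, 14, 4, 5, 15, 21, 27, 22, 30]
arr[4]=15 <= 30: swap with position 4, array becomes [5, 14, 4, 5, 15, 21, 27, 22, 30]
arr[5]=21 <= 30: swap with position 5, array becomes [5, 14, 4, 5, 15, 21, 27, 22, 30]
arr[6]=27 <= 30: swap with position 6, array becomes [5, 14, 4, 5, 15, 21, 27, 22, 30]
arr[7]=22 <= 30: swap with position 7, array becomes [5, 14, 4, 5, 15, 21, 27, 22, 30]

Place pivot at position 8: [5, 14, 4, 5, 15, 21, 27, 22, 30]
Pivot position: 8

After partitioning with pivot 30, the array becomes [5, 14, 4, 5, 15, 21, 27, 22, 30]. The pivot is placed at index 8. All elements to the left of the pivot are <= 30, and all elements to the right are > 30.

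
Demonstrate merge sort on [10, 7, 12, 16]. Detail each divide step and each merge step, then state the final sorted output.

Merge sort trace:

Split: [10, 7, 12, 16] -> [10, 7] and [12, 16]
  Split: [10, 7] -> [10] and [7]
  Merge: [10] + [7] -> [7, 10]
  Split: [12, 16] -> [12] and [16]
  Merge: [12] + [16] -> [12, 16]
Merge: [7, 10] + [12, 16] -> [7, 10, 12, 16]

Final sorted array: [7, 10, 12, 16]

The merge sort proceeds by recursively splitting the array and merging sorted halves.
After all merges, the sorted array is [7, 10, 12, 16].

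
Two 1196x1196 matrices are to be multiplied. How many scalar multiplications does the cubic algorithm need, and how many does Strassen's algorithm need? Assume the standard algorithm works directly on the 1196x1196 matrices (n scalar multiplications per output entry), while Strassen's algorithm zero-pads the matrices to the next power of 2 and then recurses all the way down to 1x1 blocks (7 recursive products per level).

Matrix multiplication for 1196x1196 matrices:

Strassen's algorithm requires power-of-2 dimensions. Pad 1196x1196 to 2048x2048 (next power of 2).

Standard algorithm: 1196^3 = 1710777536 multiplications
Strassen's algorithm: 7^(log2(2048)) = 7^11 = 1977326743 multiplications
Difference: 1710777536 - 1977326743 = -266549207 (Strassen uses MORE here due to padding overhead — for small or just-over-power-of-2 n, padding can outweigh the per-level savings)

Standard: 1710777536 multiplications (1196^3). Strassen: 1977326743 multiplications (7^11, after padding to 2048x2048). Strassen reduces 8 recursive multiplications to 7 at each level.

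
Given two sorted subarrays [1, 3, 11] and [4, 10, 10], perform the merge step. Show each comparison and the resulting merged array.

Merging process:

Compare 1 vs 4: take 1 from left. Merged: [1]
Compare 3 vs 4: take 3 from left. Merged: [1, 3]
Compare 11 vs 4: take 4 from right. Merged: [1, 3, 4]
Compare 11 vs 10: take 10 from right. Merged: [1, 3, 4, 10]
Compare 11 vs 10: take 10 from right. Merged: [1, 3, 4, 10, 10]
Append remaining from left: [11]. Merged: [1, 3, 4, 10, 10, 11]

Final merged array: [1, 3, 4, 10, 10, 11]
Total comparisons: 5

The merged array is [1, 3, 4, 10, 10, 11], requiring 5 comparisons. The merge step runs in O(n) time where n is the total number of elements.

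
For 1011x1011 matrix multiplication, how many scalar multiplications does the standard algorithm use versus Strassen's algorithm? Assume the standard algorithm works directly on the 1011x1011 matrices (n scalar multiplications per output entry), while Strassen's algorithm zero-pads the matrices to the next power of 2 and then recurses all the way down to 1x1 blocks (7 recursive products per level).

Matrix multiplication for 1011x1011 matrices:

Strassen's algorithm requires power-of-2 dimensions. Pad 1011x1011 to 1024x1024 (next power of 2).

Standard algorithm: 1011^3 = 1033364331 multiplications
Strassen's algorithm: 7^(log2(1024)) = 7^10 = 282475249 multiplications
Savings: 1033364331 - 282475249 = 750889082 multiplications

Standard: 1033364331 multiplications (1011^3). Strassen: 282475249 multiplications (7^10, after padding to 1024x1024). Strassen reduces 8 recursive multiplications to 7 at each level.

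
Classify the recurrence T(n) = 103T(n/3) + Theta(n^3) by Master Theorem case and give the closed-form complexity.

Master Theorem for T(n) = 103T(n/3) + O(n^3):

a = 103, b = 3, c = 3
log_b(a) = log_3(103) = 4.2187

Case 1: c = 3 < log_3(103) = 4.2187
T(n) = O(n^(log_3 103))

For T(n) = 103T(n/3) + O(n^3): log_3(103) = 4.2187. This is Case 1 of the Master Theorem (c < log_b(a), work dominated by leaves), giving O(n^(log_3 103)).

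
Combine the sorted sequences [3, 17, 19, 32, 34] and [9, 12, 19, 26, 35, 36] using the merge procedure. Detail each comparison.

Merging process:

Compare 3 vs 9: take 3 from left. Merged: [3]
Compare 17 vs 9: take 9 from right. Merged: [3, 9]
Compare 17 vs 12: take 12 from right. Merged: [3, 9, 12]
Compare 17 vs 19: take 17 from left. Merged: [3, 9, 12, 17]
Compare 19 vs 19: take 19 from left. Merged: [3, 9, 12, 17, 19]
Compare 32 vs 19: take 19 from right. Merged: [3, 9, 12, 17, 19, 19]
Compare 32 vs 26: take 26 from right. Merged: [3, 9, 12, 17, 19, 19, 26]
Compare 32 vs 35: take 32 from left. Merged: [3, 9, 12, 17, 19, 19, 26, 32]
Compare 34 vs 35: take 34 from left. Merged: [3, 9, 12, 17, 19, 19, 26, 32, 34]
Append remaining from right: [35, 36]. Merged: [3, 9, 12, 17, 19, 19, 26, 32, 34, 35, 36]

Final merged array: [3, 9, 12, 17, 19, 19, 26, 32, 34, 35, 36]
Total comparisons: 9

The merged array is [3, 9, 12, 17, 19, 19, 26, 32, 34, 35, 36], requiring 9 comparisons. The merge step runs in O(n) time where n is the total number of elements.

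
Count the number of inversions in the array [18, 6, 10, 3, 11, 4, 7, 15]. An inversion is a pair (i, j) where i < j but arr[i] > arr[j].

Finding inversions in [18, 6, 10, 3, 11, 4, 7, 15]:

(0, 1): arr[0]=18 > arr[1]=6
(0, 2): arr[0]=18 > arr[2]=10
(0, 3): arr[0]=18 > arr[3]=3
(0, 4): arr[0]=18 > arr[4]=11
(0, 5): arr[0]=18 > arr[5]=4
(0, 6): arr[0]=18 > arr[6]=7
(0, 7): arr[0]=18 > arr[7]=15
(1, 3): arr[1]=6 > arr[3]=3
(1, 5): arr[1]=6 > arr[5]=4
(2, 3): arr[2]=10 > arr[3]=3
(2, 5): arr[2]=10 > arr[5]=4
(2, 6): arr[2]=10 > arr[6]=7
(4, 5): arr[4]=11 > arr[5]=4
(4, 6): arr[4]=11 > arr[6]=7

Total inversions: 14

The array has 14 inversion(s): (0,1), (0,2), (0,3), (0,4), (0,5), (0,6), (0,7), (1,3), (1,5), (2,3), (2,5), (2,6), (4,5), (4,6). Each pair (i,j) satisfies i < j and arr[i] > arr[j].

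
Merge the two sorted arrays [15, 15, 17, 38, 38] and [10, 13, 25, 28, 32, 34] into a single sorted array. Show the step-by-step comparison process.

Merging process:

Compare 15 vs 10: take 10 from right. Merged: [10]
Compare 15 vs 13: take 13 from right. Merged: [10, 13]
Compare 15 vs 25: take 15 from left. Merged: [10, 13, 15]
Compare 15 vs 25: take 15 from left. Merged: [10, 13, 15, 15]
Compare 17 vs 25: take 17 from left. Merged: [10, 13, 15, 15, 17]
Compare 38 vs 25: take 25 from right. Merged: [10, 13, 15, 15, 17, 25]
Compare 38 vs 28: take 28 from right. Merged: [10, 13, 15, 15, 17, 25, 28]
Compare 38 vs 32: take 32 from right. Merged: [10, 13, 15, 15, 17, 25, 28, 32]
Compare 38 vs 34: take 34 from right. Merged: [10, 13, 15, 15, 17, 25, 28, 32, 34]
Append remaining from left: [38, 38]. Merged: [10, 13, 15, 15, 17, 25, 28, 32, 34, 38, 38]

Final merged array: [10, 13, 15, 15, 17, 25, 28, 32, 34, 38, 38]
Total comparisons: 9

The merged array is [10, 13, 15, 15, 17, 25, 28, 32, 34, 38, 38], requiring 9 comparisons. The merge step runs in O(n) time where n is the total number of elements.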